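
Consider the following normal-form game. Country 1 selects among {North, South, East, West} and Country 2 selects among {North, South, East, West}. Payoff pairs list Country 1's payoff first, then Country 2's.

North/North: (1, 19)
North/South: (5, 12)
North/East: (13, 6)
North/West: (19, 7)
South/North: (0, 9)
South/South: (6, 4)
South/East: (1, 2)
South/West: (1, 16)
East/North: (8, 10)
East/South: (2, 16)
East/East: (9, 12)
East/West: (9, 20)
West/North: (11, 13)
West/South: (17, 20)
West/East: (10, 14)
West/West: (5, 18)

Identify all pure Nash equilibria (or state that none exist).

(West, South)

Check mutual best responses: a cell is a NE iff neither player can gain by unilaterally deviating.
Country 1's best responses — vs North: West (payoff 11); vs South: West (payoff 17); vs East: North (payoff 13); vs West: North (payoff 19).
Country 2's best responses — vs North: North (payoff 19); vs South: West (payoff 16); vs East: West (payoff 20); vs West: South (payoff 20).
The only mutual best response is (West, South); neither player gains by switching there.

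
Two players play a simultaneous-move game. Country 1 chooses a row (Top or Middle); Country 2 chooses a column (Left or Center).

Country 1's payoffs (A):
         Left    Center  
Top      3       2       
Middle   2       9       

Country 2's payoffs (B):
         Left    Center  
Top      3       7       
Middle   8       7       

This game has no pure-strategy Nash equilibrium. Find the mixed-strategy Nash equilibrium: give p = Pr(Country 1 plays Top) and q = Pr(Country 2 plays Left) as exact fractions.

p = 1/5, q = 7/8

Each player's mixing probability is pinned down by making the *other* player indifferent.
Country 2 indifferent between Left and Center: p·3 + (1−p)·8 = p·7 + (1−p)·7 ⟹ 8 + (-5)p = 7 + 0p ⟹ p = 1/5.
Country 1 indifferent between Top and Middle: q·3 + (1−q)·2 = q·2 + (1−q)·9 ⟹ 2 + 1q = 9 + (-7)q ⟹ q = 7/8.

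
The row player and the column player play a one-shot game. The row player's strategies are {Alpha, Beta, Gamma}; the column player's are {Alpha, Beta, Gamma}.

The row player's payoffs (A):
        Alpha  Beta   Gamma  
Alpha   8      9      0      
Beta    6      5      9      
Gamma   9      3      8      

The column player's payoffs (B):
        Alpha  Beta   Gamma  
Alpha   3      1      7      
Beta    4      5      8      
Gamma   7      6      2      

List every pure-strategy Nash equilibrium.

Check mutual best responses: a cell is a NE iff neither player can gain by unilaterally deviating.
The row player's best responses — vs Alpha: Gamma (payoff 9); vs Beta: Alpha (payoff 9); vs Gamma: Beta (payoff 9).
The column player's best responses — vs Alpha: Gamma (payoff 7); vs Beta: Gamma (payoff 8); vs Gamma: Alpha (payoff 7).
Mutual best responses occur at (Beta, Gamma) and (Gamma, Alpha); at each, neither player gains by switching.

(Beta, Gamma) and (Gamma, Alpha)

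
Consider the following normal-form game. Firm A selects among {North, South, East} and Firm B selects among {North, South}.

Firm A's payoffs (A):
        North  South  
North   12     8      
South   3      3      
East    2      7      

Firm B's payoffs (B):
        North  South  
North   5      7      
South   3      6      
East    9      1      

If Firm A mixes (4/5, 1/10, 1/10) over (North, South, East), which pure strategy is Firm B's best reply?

South

Firm B's best reply maximizes expected payoff against the mix.
North: (4/5)·5 + (1/10)·3 + (1/10)·9 = 26/5
South: (4/5)·7 + (1/10)·6 + (1/10)·1 = 63/10
Highest expected payoff is 63/10, from South.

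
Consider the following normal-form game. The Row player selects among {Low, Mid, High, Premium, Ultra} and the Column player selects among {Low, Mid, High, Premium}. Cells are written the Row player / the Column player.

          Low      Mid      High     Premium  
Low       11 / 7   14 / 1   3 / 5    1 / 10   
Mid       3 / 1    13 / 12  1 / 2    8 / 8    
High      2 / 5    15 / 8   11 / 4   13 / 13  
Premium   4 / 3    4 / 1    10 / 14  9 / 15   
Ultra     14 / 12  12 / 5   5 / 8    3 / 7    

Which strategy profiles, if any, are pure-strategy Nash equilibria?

A profile is a Nash equilibrium when each player is best-responding to the other.
The Row player's best responses — vs Low: Ultra (payoff 14); vs Mid: High (payoff 15); vs High: High (payoff 11); vs Premium: High (payoff 13).
The Column player's best responses — vs Low: Premium (payoff 10); vs Mid: Mid (payoff 12); vs High: Premium (payoff 13); vs Premium: Premium (payoff 15); vs Ultra: Low (payoff 12).
Mutual best responses occur at (High, Premium) and (Ultra, Low); at each, neither player gains by switching.

(High, Premium) and (Ultra, Low)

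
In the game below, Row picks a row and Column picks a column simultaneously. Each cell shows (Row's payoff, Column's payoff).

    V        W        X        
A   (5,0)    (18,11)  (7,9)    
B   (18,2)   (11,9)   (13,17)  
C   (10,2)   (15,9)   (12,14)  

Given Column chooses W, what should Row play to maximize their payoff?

A

With Column fixed at W, Row's payoffs are: A → 18, B → 11, C → 15.
The maximum is 18, achieved by A.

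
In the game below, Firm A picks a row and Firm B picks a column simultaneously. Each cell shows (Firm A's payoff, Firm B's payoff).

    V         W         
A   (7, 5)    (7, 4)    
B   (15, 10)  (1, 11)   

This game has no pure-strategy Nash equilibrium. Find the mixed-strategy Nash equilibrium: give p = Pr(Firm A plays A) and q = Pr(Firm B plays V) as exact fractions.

p = 1/2, q = 3/7

In a mixed NE each player is indifferent between their pure strategies, so the opponent's mix sets the indifference.
Firm B indifferent between V and W: p·5 + (1−p)·10 = p·4 + (1−p)·11 ⟹ 10 + (-5)p = 11 + (-7)p ⟹ p = 1/2.
Firm A indifferent between A and B: q·7 + (1−q)·7 = q·15 + (1−q)·1 ⟹ 7 + 0q = 1 + 14q ⟹ q = 3/7.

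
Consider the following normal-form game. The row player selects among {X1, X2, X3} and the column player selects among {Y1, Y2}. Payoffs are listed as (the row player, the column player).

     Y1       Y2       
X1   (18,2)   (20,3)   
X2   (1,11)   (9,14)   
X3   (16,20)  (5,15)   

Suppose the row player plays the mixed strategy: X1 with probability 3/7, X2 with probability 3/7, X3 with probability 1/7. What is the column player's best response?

Compute the column player's expected payoff from each pure strategy against the given mix.
Y1: (3/7)·2 + (3/7)·11 + (1/7)·20 = 59/7
Y2: (3/7)·3 + (3/7)·14 + (1/7)·15 = 66/7
Highest expected payoff is 66/7, from Y2.

Y2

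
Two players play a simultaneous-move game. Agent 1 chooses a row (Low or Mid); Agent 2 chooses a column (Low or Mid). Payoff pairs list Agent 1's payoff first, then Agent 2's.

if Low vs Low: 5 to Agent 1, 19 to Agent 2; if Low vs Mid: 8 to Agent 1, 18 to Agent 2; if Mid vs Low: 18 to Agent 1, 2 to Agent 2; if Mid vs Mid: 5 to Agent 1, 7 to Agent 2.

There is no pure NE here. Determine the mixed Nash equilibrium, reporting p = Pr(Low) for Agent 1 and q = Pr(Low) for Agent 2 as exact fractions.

p = 5/6, q = 3/16

In a mixed NE each player is indifferent between their pure strategies, so the opponent's mix sets the indifference.
Agent 2 indifferent between Low and Mid: p·19 + (1−p)·2 = p·18 + (1−p)·7 ⟹ 2 + 17p = 7 + 11p ⟹ p = 5/6.
Agent 1 indifferent between Low and Mid: q·5 + (1−q)·8 = q·18 + (1−q)·5 ⟹ 8 + (-3)q = 5 + 13q ⟹ q = 3/16.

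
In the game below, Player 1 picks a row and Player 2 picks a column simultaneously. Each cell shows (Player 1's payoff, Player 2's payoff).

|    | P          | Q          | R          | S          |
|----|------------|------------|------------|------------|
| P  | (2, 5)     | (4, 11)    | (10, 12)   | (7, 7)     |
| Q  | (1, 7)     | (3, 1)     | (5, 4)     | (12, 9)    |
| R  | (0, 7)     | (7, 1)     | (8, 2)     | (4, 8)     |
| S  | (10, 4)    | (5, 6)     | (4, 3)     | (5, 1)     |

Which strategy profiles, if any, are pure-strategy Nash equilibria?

A profile is a Nash equilibrium when each player is best-responding to the other.
Player 1's best responses — vs P: S (payoff 10); vs Q: R (payoff 7); vs R: P (payoff 10); vs S: Q (payoff 12).
Player 2's best responses — vs P: R (payoff 12); vs Q: S (payoff 9); vs R: S (payoff 8); vs S: Q (payoff 6).
Mutual best responses occur at (P, R) and (Q, S); at each, neither player gains by switching.

(P, R) and (Q, S)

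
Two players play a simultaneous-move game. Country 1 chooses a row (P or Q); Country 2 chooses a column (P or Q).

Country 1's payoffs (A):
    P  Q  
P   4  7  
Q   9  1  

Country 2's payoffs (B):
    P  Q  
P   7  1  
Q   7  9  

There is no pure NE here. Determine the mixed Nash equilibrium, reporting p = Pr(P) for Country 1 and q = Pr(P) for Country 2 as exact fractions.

Each player's mixing probability is pinned down by making the *other* player indifferent.
Country 2 indifferent between P and Q: p·7 + (1−p)·7 = p·1 + (1−p)·9 ⟹ 7 + 0p = 9 + (-8)p ⟹ p = 1/4.
Country 1 indifferent between P and Q: q·4 + (1−q)·7 = q·9 + (1−q)·1 ⟹ 7 + (-3)q = 1 + 8q ⟹ q = 6/11.

p = 1/4, q = 6/11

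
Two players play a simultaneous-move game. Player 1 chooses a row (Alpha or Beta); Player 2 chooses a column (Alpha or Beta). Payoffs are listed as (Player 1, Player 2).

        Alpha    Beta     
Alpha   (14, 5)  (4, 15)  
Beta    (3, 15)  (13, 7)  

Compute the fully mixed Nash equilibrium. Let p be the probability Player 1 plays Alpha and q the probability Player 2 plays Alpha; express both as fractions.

p = 4/9, q = 9/20

In a mixed NE each player is indifferent between their pure strategies, so the opponent's mix sets the indifference.
Player 2 indifferent between Alpha and Beta: p·5 + (1−p)·15 = p·15 + (1−p)·7 ⟹ 15 + (-10)p = 7 + 8p ⟹ p = 4/9.
Player 1 indifferent between Alpha and Beta: q·14 + (1−q)·4 = q·3 + (1−q)·13 ⟹ 4 + 10q = 13 + (-10)q ⟹ q = 9/20.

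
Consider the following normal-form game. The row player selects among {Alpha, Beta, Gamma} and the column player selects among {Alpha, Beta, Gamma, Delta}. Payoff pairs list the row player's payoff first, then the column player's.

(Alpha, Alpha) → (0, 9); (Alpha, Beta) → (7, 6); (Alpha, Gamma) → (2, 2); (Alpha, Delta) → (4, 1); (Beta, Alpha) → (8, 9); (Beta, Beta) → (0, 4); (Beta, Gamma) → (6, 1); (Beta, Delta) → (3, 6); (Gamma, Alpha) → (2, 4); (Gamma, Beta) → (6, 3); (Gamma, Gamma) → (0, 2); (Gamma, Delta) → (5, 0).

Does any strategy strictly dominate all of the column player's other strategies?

A strategy is strictly dominant if it gives the column player a strictly higher payoff than every other strategy, against every choice by the opponent.
Alpha strictly dominates: vs Alpha: 9 > each of {6, 2, 1}; vs Beta: 9 > each of {4, 1, 6}; vs Gamma: 4 > each of {3, 2, 0}.

Alpha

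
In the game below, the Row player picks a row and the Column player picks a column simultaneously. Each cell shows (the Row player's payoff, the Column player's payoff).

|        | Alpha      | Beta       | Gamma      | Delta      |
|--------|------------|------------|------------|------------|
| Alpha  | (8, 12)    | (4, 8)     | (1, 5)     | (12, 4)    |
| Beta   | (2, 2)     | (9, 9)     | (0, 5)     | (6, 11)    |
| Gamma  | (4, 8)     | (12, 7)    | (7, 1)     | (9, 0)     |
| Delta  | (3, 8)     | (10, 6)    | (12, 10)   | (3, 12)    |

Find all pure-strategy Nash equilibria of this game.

A profile is a Nash equilibrium when each player is best-responding to the other.
The Row player's best responses — vs Alpha: Alpha (payoff 8); vs Beta: Gamma (payoff 12); vs Gamma: Delta (payoff 12); vs Delta: Alpha (payoff 12).
The Column player's best responses — vs Alpha: Alpha (payoff 12); vs Beta: Delta (payoff 11); vs Gamma: Alpha (payoff 8); vs Delta: Delta (payoff 12).
The only mutual best response is (Alpha, Alpha); neither player gains by switching there.

(Alpha, Alpha)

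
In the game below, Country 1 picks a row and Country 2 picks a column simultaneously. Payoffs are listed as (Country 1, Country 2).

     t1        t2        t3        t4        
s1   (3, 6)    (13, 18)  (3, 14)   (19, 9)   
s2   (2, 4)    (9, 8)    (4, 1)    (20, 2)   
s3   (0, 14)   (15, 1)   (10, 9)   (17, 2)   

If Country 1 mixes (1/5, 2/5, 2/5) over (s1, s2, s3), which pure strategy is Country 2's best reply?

Compute Country 2's expected payoff from each pure strategy against the given mix.
t1: (1/5)·6 + (2/5)·4 + (2/5)·14 = 42/5
t2: (1/5)·18 + (2/5)·8 + (2/5)·1 = 36/5
t3: (1/5)·14 + (2/5)·1 + (2/5)·9 = 34/5
t4: (1/5)·9 + (2/5)·2 + (2/5)·2 = 17/5
Highest expected payoff is 42/5, from t1.

t1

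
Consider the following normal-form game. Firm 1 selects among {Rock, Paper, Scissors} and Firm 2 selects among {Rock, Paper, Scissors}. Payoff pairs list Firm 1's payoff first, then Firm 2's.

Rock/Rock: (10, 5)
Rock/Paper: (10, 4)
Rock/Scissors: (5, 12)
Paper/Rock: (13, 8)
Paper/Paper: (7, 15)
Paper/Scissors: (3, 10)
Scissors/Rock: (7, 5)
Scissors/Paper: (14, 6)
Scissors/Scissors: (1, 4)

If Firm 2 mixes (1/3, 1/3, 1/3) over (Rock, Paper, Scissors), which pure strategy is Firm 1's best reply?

Rock

Firm 1's best reply maximizes expected payoff against the mix.
Rock: (1/3)·10 + (1/3)·10 + (1/3)·5 = 25/3
Paper: (1/3)·13 + (1/3)·7 + (1/3)·3 = 23/3
Scissors: (1/3)·7 + (1/3)·14 + (1/3)·1 = 22/3
Highest expected payoff is 25/3, from Rock.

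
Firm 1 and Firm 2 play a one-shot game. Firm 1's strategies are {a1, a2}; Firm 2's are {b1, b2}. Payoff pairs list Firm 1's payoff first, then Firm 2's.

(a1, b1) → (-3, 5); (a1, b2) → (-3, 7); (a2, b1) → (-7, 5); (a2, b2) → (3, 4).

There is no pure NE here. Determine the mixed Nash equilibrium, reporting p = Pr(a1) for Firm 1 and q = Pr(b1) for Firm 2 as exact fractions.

In a mixed NE each player is indifferent between their pure strategies, so the opponent's mix sets the indifference.
Firm 2 indifferent between b1 and b2: p·5 + (1−p)·5 = p·7 + (1−p)·4 ⟹ 5 + 0p = 4 + 3p ⟹ p = 1/3.
Firm 1 indifferent between a1 and a2: q·(-3) + (1−q)·(-3) = q·(-7) + (1−q)·3 ⟹ (-3) + 0q = 3 + (-10)q ⟹ q = 3/5.

p = 1/3, q = 3/5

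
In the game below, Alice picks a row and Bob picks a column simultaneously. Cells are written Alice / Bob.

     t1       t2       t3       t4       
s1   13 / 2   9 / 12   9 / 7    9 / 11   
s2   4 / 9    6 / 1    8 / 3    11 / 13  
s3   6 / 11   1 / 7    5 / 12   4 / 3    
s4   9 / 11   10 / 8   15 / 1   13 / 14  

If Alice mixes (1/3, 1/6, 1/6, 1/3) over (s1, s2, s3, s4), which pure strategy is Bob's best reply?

t4

Compute Bob's expected payoff from each pure strategy against the given mix.
t1: (1/3)·2 + (1/6)·9 + (1/6)·11 + (1/3)·11 = 23/3
t2: (1/3)·12 + (1/6)·1 + (1/6)·7 + (1/3)·8 = 8
t3: (1/3)·7 + (1/6)·3 + (1/6)·12 + (1/3)·1 = 31/6
t4: (1/3)·11 + (1/6)·13 + (1/6)·3 + (1/3)·14 = 11
Highest expected payoff is 11, from t4.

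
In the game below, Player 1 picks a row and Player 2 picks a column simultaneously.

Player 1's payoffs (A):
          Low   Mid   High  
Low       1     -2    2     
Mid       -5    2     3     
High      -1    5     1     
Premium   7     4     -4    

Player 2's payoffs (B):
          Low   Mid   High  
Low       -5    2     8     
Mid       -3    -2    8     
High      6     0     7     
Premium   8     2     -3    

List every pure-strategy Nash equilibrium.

A profile is a Nash equilibrium when each player is best-responding to the other.
Player 1's best responses — vs Low: Premium (payoff 7); vs Mid: High (payoff 5); vs High: Mid (payoff 3).
Player 2's best responses — vs Low: High (payoff 8); vs Mid: High (payoff 8); vs High: High (payoff 7); vs Premium: Low (payoff 8).
Mutual best responses occur at (Mid, High) and (Premium, Low); at each, neither player gains by switching.

(Mid, High) and (Premium, Low)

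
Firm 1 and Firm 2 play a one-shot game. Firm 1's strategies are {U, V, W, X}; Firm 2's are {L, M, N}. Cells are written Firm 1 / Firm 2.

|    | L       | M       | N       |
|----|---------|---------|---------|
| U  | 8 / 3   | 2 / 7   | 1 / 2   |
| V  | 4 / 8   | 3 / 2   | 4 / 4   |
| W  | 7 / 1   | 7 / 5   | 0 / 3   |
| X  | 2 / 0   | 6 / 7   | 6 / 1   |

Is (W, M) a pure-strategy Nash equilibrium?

Yes

Holding Firm 2 at M: Firm 1 gets 7 from W, versus 2 from U, 3 from V, 6 from X. No profitable deviation for Firm 1.
Holding Firm 1 at W: Firm 2 gets 5 from M, versus 1 from L, 3 from N. No profitable deviation for Firm 2 either.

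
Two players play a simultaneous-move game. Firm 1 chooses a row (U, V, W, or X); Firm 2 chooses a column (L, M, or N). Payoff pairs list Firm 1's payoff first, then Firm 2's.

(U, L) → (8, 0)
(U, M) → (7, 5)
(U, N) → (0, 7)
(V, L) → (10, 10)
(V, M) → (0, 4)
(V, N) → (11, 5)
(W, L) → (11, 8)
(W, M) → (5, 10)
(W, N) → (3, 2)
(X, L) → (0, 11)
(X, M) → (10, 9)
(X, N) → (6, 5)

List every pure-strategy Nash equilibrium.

Find each player's best response to every opponent strategy; NE are the intersections.
Firm 1's best responses — vs L: W (payoff 11); vs M: X (payoff 10); vs N: V (payoff 11).
Firm 2's best responses — vs U: N (payoff 7); vs V: L (payoff 10); vs W: M (payoff 10); vs X: L (payoff 11).
No cell has both players best-responding. For instance, Firm 1's best reply to N is V, but against V Firm 2 prefers L over N.

There is no pure-strategy Nash equilibrium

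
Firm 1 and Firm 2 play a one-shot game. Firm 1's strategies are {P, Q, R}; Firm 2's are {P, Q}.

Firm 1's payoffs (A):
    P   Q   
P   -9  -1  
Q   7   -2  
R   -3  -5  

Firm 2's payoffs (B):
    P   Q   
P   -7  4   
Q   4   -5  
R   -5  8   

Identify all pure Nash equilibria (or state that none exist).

Find each player's best response to every opponent strategy; NE are the intersections.
Firm 1's best responses — vs P: Q (payoff 7); vs Q: P (payoff -1).
Firm 2's best responses — vs P: Q (payoff 4); vs Q: P (payoff 4); vs R: Q (payoff 8).
Mutual best responses occur at (P, Q) and (Q, P); at each, neither player gains by switching.

(P, Q) and (Q, P)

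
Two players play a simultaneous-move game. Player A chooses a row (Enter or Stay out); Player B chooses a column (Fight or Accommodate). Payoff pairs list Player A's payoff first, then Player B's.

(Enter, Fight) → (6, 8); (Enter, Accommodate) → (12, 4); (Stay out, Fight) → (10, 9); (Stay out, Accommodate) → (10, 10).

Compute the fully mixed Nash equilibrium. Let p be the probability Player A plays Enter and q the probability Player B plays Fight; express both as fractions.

Each player's mixing probability is pinned down by making the *other* player indifferent.
Player B indifferent between Fight and Accommodate: p·8 + (1−p)·9 = p·4 + (1−p)·10 ⟹ 9 + (-1)p = 10 + (-6)p ⟹ p = 1/5.
Player A indifferent between Enter and Stay out: q·6 + (1−q)·12 = q·10 + (1−q)·10 ⟹ 12 + (-6)q = 10 + 0q ⟹ q = 1/3.

p = 1/5, q = 1/3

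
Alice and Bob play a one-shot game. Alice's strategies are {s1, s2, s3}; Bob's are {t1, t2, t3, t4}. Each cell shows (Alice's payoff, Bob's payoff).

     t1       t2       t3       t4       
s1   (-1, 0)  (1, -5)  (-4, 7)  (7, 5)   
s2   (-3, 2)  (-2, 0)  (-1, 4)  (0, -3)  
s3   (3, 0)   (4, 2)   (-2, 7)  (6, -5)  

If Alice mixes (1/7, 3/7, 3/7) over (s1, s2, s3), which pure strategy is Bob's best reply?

t3

Compute Bob's expected payoff from each pure strategy against the given mix.
t1: (1/7)·0 + (3/7)·2 + (3/7)·0 = 6/7
t2: (1/7)·(-5) + (3/7)·0 + (3/7)·2 = 1/7
t3: (1/7)·7 + (3/7)·4 + (3/7)·7 = 40/7
t4: (1/7)·5 + (3/7)·(-3) + (3/7)·(-5) = -19/7
Highest expected payoff is 40/7, from t3.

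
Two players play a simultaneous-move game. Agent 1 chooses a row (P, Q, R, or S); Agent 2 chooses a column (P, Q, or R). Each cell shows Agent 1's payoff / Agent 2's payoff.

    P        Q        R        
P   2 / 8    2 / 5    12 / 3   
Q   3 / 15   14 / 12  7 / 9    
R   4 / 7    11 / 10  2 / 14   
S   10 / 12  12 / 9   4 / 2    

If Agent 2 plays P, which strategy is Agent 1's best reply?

S

With Agent 2 fixed at P, Agent 1's payoffs are: P → 2, Q → 3, R → 4, S → 10.
The maximum is 10, achieved by S.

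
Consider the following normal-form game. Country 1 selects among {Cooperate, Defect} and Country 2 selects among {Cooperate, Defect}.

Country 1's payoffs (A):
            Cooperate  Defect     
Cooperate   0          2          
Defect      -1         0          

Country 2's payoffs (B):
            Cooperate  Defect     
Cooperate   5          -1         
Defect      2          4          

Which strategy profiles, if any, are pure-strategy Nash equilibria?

Check mutual best responses: a cell is a NE iff neither player can gain by unilaterally deviating.
Country 1's best responses — vs Cooperate: Cooperate (payoff 0); vs Defect: Cooperate (payoff 2).
Country 2's best responses — vs Cooperate: Cooperate (payoff 5); vs Defect: Defect (payoff 4).
The only mutual best response is (Cooperate, Cooperate); neither player gains by switching there.

(Cooperate, Cooperate)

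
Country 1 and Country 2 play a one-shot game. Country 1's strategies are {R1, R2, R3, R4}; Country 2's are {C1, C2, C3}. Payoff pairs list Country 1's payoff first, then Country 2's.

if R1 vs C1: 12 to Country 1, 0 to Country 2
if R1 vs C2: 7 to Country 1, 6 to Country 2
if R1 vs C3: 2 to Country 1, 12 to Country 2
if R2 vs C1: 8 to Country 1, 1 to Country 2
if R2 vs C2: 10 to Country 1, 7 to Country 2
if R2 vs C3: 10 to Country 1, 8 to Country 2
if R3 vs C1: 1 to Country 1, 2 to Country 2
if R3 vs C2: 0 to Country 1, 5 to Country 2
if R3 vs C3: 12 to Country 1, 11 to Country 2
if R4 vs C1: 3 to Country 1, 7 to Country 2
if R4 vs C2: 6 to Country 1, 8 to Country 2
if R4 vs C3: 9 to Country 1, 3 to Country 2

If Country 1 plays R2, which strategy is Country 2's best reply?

With Country 1 fixed at R2, Country 2's payoffs are: C1 → 1, C2 → 7, C3 → 8.
The maximum is 8, achieved by C3.

C3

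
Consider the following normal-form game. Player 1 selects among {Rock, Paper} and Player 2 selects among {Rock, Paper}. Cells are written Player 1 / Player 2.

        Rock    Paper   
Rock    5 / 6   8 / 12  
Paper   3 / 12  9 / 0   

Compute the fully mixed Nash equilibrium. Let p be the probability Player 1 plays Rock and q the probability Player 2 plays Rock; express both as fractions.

In a mixed NE each player is indifferent between their pure strategies, so the opponent's mix sets the indifference.
Player 2 indifferent between Rock and Paper: p·6 + (1−p)·12 = p·12 + (1−p)·0 ⟹ 12 + (-6)p = 0 + 12p ⟹ p = 2/3.
Player 1 indifferent between Rock and Paper: q·5 + (1−q)·8 = q·3 + (1−q)·9 ⟹ 8 + (-3)q = 9 + (-6)q ⟹ q = 1/3.

p = 2/3, q = 1/3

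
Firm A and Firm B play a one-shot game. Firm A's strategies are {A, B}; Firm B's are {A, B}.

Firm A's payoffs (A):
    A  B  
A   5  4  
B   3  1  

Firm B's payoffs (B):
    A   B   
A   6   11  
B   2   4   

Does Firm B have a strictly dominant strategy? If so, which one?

B

Check whether one of Firm B's strategies beats all alternatives regardless of what the opponent does.
B strictly dominates: vs A: 11 > 6; vs B: 4 > 2.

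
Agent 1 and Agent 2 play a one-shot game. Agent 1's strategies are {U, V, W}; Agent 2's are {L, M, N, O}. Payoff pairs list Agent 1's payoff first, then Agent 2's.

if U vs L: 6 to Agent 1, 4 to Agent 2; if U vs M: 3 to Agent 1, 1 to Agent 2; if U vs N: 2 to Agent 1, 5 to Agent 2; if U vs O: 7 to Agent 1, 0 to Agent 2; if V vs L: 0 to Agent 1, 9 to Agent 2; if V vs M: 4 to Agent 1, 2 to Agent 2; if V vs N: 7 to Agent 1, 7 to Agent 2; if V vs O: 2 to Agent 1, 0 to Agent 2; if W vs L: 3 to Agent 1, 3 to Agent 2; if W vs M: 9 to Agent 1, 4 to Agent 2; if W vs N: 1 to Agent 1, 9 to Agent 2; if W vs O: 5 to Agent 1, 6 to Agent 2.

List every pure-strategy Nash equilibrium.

A profile is a Nash equilibrium when each player is best-responding to the other.
Agent 1's best responses — vs L: U (payoff 6); vs M: W (payoff 9); vs N: V (payoff 7); vs O: U (payoff 7).
Agent 2's best responses — vs U: N (payoff 5); vs V: L (payoff 9); vs W: N (payoff 9).
No cell has both players best-responding. For instance, Agent 1's best reply to N is V, but against V Agent 2 prefers L over N.

There is no pure-strategy Nash equilibrium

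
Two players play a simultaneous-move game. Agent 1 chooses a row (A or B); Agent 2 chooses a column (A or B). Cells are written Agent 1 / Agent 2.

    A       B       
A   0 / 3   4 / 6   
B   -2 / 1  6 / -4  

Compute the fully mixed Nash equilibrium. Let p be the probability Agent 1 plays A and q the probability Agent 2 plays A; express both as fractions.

p = 5/8, q = 1/2

Each player's mixing probability is pinned down by making the *other* player indifferent.
Agent 2 indifferent between A and B: p·3 + (1−p)·1 = p·6 + (1−p)·(-4) ⟹ 1 + 2p = (-4) + 10p ⟹ p = 5/8.
Agent 1 indifferent between A and B: q·0 + (1−q)·4 = q·(-2) + (1−q)·6 ⟹ 4 + (-4)q = 6 + (-8)q ⟹ q = 1/2.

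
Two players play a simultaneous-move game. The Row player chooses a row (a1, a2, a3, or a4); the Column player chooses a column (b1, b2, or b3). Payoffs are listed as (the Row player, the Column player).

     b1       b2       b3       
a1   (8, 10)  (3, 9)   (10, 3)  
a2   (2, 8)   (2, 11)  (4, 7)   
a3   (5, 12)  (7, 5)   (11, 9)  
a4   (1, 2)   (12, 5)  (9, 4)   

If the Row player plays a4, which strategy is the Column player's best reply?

With the Row player fixed at a4, the Column player's payoffs are: b1 → 2, b2 → 5, b3 → 4.
The maximum is 5, achieved by b2.

b2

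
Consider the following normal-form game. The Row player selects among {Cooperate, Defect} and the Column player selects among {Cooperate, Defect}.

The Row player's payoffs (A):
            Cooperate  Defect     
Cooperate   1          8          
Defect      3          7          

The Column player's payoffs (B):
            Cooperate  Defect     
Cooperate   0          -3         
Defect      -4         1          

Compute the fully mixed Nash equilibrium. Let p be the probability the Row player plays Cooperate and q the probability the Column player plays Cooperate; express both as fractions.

Each player's mixing probability is pinned down by making the *other* player indifferent.
The Column player indifferent between Cooperate and Defect: p·0 + (1−p)·(-4) = p·(-3) + (1−p)·1 ⟹ (-4) + 4p = 1 + (-4)p ⟹ p = 5/8.
The Row player indifferent between Cooperate and Defect: q·1 + (1−q)·8 = q·3 + (1−q)·7 ⟹ 8 + (-7)q = 7 + (-4)q ⟹ q = 1/3.

p = 5/8, q = 1/3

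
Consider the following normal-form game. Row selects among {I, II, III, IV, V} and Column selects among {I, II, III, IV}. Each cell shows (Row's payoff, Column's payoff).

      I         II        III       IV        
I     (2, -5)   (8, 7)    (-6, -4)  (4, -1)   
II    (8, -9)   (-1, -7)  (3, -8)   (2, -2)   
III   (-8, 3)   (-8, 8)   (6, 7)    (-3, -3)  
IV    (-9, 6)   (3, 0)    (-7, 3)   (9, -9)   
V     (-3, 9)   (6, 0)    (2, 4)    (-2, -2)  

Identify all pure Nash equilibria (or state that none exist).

A profile is a Nash equilibrium when each player is best-responding to the other.
Row's best responses — vs I: II (payoff 8); vs II: I (payoff 8); vs III: III (payoff 6); vs IV: IV (payoff 9).
Column's best responses — vs I: II (payoff 7); vs II: IV (payoff -2); vs III: II (payoff 8); vs IV: I (payoff 6); vs V: I (payoff 9).
The only mutual best response is (I, II); neither player gains by switching there.

(I, II)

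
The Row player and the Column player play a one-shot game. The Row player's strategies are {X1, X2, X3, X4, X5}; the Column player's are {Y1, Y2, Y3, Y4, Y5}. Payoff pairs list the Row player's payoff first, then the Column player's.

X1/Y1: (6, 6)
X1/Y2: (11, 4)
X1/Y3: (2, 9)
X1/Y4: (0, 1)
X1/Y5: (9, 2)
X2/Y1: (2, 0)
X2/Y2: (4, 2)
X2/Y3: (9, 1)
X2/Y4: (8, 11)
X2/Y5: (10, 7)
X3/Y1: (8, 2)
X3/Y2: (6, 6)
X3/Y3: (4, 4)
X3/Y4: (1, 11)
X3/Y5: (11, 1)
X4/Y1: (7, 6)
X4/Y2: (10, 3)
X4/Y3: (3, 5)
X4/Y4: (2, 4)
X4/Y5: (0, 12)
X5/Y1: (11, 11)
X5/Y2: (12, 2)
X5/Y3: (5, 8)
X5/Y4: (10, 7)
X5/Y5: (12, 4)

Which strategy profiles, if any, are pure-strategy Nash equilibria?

Check mutual best responses: a cell is a NE iff neither player can gain by unilaterally deviating.
The Row player's best responses — vs Y1: X5 (payoff 11); vs Y2: X5 (payoff 12); vs Y3: X2 (payoff 9); vs Y4: X5 (payoff 10); vs Y5: X5 (payoff 12).
The Column player's best responses — vs X1: Y3 (payoff 9); vs X2: Y4 (payoff 11); vs X3: Y4 (payoff 11); vs X4: Y5 (payoff 12); vs X5: Y1 (payoff 11).
The only mutual best response is (X5, Y1); neither player gains by switching there.

(X5, Y1)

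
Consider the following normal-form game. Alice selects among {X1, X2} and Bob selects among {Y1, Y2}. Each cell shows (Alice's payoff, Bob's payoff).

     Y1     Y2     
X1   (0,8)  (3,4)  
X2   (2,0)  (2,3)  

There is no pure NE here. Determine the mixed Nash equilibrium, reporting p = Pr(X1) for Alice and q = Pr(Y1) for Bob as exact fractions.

p = 3/7, q = 1/3

In a mixed NE each player is indifferent between their pure strategies, so the opponent's mix sets the indifference.
Bob indifferent between Y1 and Y2: p·8 + (1−p)·0 = p·4 + (1−p)·3 ⟹ 0 + 8p = 3 + 1p ⟹ p = 3/7.
Alice indifferent between X1 and X2: q·0 + (1−q)·3 = q·2 + (1−q)·2 ⟹ 3 + (-3)q = 2 + 0q ⟹ q = 1/3.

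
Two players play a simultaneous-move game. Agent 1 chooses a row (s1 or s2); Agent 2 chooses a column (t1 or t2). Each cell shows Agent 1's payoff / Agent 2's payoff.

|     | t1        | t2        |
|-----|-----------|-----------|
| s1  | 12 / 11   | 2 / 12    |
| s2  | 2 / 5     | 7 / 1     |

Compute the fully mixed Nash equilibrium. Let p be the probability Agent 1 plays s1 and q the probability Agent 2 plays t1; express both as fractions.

p = 4/5, q = 1/3

In a mixed NE each player is indifferent between their pure strategies, so the opponent's mix sets the indifference.
Agent 2 indifferent between t1 and t2: p·11 + (1−p)·5 = p·12 + (1−p)·1 ⟹ 5 + 6p = 1 + 11p ⟹ p = 4/5.
Agent 1 indifferent between s1 and s2: q·12 + (1−q)·2 = q·2 + (1−q)·7 ⟹ 2 + 10q = 7 + (-5)q ⟹ q = 1/3.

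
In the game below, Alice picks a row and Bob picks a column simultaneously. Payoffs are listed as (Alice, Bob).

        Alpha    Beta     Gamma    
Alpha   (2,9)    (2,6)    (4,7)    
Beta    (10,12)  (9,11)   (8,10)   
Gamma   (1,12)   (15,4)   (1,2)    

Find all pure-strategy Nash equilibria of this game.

(Beta, Alpha)

Find each player's best response to every opponent strategy; NE are the intersections.
Alice's best responses — vs Alpha: Beta (payoff 10); vs Beta: Gamma (payoff 15); vs Gamma: Beta (payoff 8).
Bob's best responses — vs Alpha: Alpha (payoff 9); vs Beta: Alpha (payoff 12); vs Gamma: Alpha (payoff 12).
The only mutual best response is (Beta, Alpha); neither player gains by switching there.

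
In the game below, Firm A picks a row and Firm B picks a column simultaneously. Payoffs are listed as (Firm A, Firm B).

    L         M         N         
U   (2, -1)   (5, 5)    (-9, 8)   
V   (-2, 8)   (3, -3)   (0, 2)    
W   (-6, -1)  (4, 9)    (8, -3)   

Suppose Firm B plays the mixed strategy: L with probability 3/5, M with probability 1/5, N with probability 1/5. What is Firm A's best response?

Compute Firm A's expected payoff from each pure strategy against the given mix.
U: (3/5)·2 + (1/5)·5 + (1/5)·(-9) = 2/5
V: (3/5)·(-2) + (1/5)·3 + (1/5)·0 = -3/5
W: (3/5)·(-6) + (1/5)·4 + (1/5)·8 = -6/5
Highest expected payoff is 2/5, from U.

U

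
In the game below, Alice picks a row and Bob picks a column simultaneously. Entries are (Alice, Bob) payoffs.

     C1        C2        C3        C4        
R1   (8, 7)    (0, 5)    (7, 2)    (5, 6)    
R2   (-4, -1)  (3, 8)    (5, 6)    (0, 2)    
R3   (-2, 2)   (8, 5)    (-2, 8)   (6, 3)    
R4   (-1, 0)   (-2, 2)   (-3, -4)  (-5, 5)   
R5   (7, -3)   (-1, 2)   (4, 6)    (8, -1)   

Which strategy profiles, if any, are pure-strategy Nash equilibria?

(R1, C1)

A profile is a Nash equilibrium when each player is best-responding to the other.
Alice's best responses — vs C1: R1 (payoff 8); vs C2: R3 (payoff 8); vs C3: R1 (payoff 7); vs C4: R5 (payoff 8).
Bob's best responses — vs R1: C1 (payoff 7); vs R2: C2 (payoff 8); vs R3: C3 (payoff 8); vs R4: C4 (payoff 5); vs R5: C3 (payoff 6).
The only mutual best response is (R1, C1); neither player gains by switching there.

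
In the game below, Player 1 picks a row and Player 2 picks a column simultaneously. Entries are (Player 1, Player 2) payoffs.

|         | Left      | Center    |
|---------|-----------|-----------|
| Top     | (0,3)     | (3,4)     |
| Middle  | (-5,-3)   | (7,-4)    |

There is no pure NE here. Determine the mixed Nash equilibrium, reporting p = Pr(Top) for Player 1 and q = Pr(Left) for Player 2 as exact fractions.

p = 1/2, q = 4/9

In a mixed NE each player is indifferent between their pure strategies, so the opponent's mix sets the indifference.
Player 2 indifferent between Left and Center: p·3 + (1−p)·(-3) = p·4 + (1−p)·(-4) ⟹ (-3) + 6p = (-4) + 8p ⟹ p = 1/2.
Player 1 indifferent between Top and Middle: q·0 + (1−q)·3 = q·(-5) + (1−q)·7 ⟹ 3 + (-3)q = 7 + (-12)q ⟹ q = 4/9.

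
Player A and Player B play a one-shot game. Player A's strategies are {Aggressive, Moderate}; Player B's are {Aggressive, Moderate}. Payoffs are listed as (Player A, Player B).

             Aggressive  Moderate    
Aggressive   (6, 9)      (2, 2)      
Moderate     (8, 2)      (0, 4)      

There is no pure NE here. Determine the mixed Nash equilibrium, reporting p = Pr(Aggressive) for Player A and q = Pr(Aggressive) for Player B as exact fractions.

In a mixed NE each player is indifferent between their pure strategies, so the opponent's mix sets the indifference.
Player B indifferent between Aggressive and Moderate: p·9 + (1−p)·2 = p·2 + (1−p)·4 ⟹ 2 + 7p = 4 + (-2)p ⟹ p = 2/9.
Player A indifferent between Aggressive and Moderate: q·6 + (1−q)·2 = q·8 + (1−q)·0 ⟹ 2 + 4q = 0 + 8q ⟹ q = 1/2.

p = 2/9, q = 1/2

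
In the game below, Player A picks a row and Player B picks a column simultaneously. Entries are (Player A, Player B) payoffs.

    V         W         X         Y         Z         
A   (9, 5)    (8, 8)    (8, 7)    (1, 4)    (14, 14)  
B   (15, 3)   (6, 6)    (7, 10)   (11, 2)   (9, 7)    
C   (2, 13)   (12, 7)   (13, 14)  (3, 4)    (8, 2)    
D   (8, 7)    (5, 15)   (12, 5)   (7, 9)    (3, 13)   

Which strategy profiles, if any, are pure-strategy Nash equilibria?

Find each player's best response to every opponent strategy; NE are the intersections.
Player A's best responses — vs V: B (payoff 15); vs W: C (payoff 12); vs X: C (payoff 13); vs Y: B (payoff 11); vs Z: A (payoff 14).
Player B's best responses — vs A: Z (payoff 14); vs B: X (payoff 10); vs C: X (payoff 14); vs D: W (payoff 15).
Mutual best responses occur at (A, Z) and (C, X); at each, neither player gains by switching.

(A, Z) and (C, X)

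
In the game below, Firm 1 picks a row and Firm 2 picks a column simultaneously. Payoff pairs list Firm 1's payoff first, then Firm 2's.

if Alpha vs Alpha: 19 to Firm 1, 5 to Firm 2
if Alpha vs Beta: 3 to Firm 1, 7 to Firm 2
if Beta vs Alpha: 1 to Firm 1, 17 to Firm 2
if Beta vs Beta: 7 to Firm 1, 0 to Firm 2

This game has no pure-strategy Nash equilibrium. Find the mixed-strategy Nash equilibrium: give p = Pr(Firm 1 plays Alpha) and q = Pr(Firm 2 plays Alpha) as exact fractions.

Each player's mixing probability is pinned down by making the *other* player indifferent.
Firm 2 indifferent between Alpha and Beta: p·5 + (1−p)·17 = p·7 + (1−p)·0 ⟹ 17 + (-12)p = 0 + 7p ⟹ p = 17/19.
Firm 1 indifferent between Alpha and Beta: q·19 + (1−q)·3 = q·1 + (1−q)·7 ⟹ 3 + 16q = 7 + (-6)q ⟹ q = 2/11.

p = 17/19, q = 2/11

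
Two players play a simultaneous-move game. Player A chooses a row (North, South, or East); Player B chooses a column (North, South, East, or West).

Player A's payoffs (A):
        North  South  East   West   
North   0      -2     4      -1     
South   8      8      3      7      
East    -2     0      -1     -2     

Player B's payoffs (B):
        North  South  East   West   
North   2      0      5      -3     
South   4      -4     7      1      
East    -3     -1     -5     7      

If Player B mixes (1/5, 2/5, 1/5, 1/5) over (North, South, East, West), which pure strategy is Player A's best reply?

Compute Player A's expected payoff from each pure strategy against the given mix.
North: (1/5)·0 + (2/5)·(-2) + (1/5)·4 + (1/5)·(-1) = -1/5
South: (1/5)·8 + (2/5)·8 + (1/5)·3 + (1/5)·7 = 34/5
East: (1/5)·(-2) + (2/5)·0 + (1/5)·(-1) + (1/5)·(-2) = -1
Highest expected payoff is 34/5, from South.

South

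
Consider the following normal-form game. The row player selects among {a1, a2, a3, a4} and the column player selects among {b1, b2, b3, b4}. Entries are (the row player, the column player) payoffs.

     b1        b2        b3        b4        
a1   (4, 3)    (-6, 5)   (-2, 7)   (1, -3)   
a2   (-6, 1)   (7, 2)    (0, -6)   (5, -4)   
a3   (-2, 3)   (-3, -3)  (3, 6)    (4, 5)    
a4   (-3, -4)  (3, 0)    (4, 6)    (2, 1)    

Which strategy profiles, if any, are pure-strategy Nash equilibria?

A profile is a Nash equilibrium when each player is best-responding to the other.
The row player's best responses — vs b1: a1 (payoff 4); vs b2: a2 (payoff 7); vs b3: a4 (payoff 4); vs b4: a2 (payoff 5).
The column player's best responses — vs a1: b3 (payoff 7); vs a2: b2 (payoff 2); vs a3: b3 (payoff 6); vs a4: b3 (payoff 6).
Mutual best responses occur at (a2, b2) and (a4, b3); at each, neither player gains by switching.

(a2, b2) and (a4, b3)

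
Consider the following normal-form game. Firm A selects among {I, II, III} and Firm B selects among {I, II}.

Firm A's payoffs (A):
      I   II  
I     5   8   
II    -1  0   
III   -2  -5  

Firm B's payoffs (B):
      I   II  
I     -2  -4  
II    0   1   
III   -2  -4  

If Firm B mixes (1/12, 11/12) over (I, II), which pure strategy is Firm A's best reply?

I

Firm A's best reply maximizes expected payoff against the mix.
I: (1/12)·5 + (11/12)·8 = 31/4
II: (1/12)·(-1) + (11/12)·0 = -1/12
III: (1/12)·(-2) + (11/12)·(-5) = -19/4
Highest expected payoff is 31/4, from I.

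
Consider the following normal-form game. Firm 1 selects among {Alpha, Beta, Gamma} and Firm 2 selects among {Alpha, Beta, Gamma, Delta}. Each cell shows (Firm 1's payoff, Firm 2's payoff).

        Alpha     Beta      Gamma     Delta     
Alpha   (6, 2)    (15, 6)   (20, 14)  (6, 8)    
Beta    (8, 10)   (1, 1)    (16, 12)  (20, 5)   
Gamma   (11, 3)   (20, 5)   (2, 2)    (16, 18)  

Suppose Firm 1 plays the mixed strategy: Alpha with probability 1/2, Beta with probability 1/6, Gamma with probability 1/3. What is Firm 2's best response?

Delta

Compute Firm 2's expected payoff from each pure strategy against the given mix.
Alpha: (1/2)·2 + (1/6)·10 + (1/3)·3 = 11/3
Beta: (1/2)·6 + (1/6)·1 + (1/3)·5 = 29/6
Gamma: (1/2)·14 + (1/6)·12 + (1/3)·2 = 29/3
Delta: (1/2)·8 + (1/6)·5 + (1/3)·18 = 65/6
Highest expected payoff is 65/6, from Delta.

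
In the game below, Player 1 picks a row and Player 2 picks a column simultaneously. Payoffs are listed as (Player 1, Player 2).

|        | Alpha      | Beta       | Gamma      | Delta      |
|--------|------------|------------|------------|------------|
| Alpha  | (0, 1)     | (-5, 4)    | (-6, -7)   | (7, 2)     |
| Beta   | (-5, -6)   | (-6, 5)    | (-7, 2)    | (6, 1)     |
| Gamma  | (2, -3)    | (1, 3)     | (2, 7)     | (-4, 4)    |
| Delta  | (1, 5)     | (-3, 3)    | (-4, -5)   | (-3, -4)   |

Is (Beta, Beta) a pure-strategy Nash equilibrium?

No

Holding Player 2 at Beta: Player 1 gets -6 from Beta but could get 1 by switching to Gamma. Player 1 has a profitable deviation.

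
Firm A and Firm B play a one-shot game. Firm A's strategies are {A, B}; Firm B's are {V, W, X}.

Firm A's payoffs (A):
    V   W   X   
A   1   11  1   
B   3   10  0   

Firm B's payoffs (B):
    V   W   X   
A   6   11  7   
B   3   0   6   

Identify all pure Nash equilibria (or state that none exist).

(A, W)

Find each player's best response to every opponent strategy; NE are the intersections.
Firm A's best responses — vs V: B (payoff 3); vs W: A (payoff 11); vs X: A (payoff 1).
Firm B's best responses — vs A: W (payoff 11); vs B: X (payoff 6).
The only mutual best response is (A, W); neither player gains by switching there.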